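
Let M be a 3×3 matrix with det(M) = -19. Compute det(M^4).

det(M^4) = (det M)^4 = (-19)^4 = 130321

130321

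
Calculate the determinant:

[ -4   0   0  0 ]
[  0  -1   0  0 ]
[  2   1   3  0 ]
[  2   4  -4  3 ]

The matrix is block lower-triangular with a 2×2 block and a 2×2 block on the diagonal, so its determinant equals the product of the determinants of the diagonal blocks.
det of the 2×2 block = 4
det of the 2×2 block = 9
det = (4)·(9) = 36

36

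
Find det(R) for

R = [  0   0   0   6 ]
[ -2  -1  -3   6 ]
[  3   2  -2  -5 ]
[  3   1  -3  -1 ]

The determinant is -84.

Expand along row 1 (it has 3 zeros):
  − (6) · M_14   where M_14 = det([-2 -1 -3; 3 2 -2; 3 1 -3]) = 14
det = (-1)·(6)·(14) = -84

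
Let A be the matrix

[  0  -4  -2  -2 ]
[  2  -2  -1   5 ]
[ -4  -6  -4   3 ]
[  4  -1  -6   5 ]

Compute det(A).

844

Expand along row 1 (it has 1 zero):
  − (-4) · M_12   where M_12 = det([2 -1 5; -4 -4 3; 4 -6 5]) = 164
  + (-2) · M_13   where M_13 = det([2 -2 5; -4 -6 3; 4 -1 5]) = 22
  − (-2) · M_14   where M_14 = det([2 -2 -1; -4 -6 -4; 4 -1 -6]) = 116
det = (-1)·(-4)·(164) + (+1)·(-2)·(22) + (-1)·(-2)·(116) = 844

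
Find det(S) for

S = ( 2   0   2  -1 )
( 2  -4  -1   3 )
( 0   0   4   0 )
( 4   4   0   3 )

Expand along row 3 (it has 3 zeros):
  + (4) · M_33   where M_33 = det([2 0 -1; 2 -4 3; 4 4 3]) = -72
det = (+1)·(4)·(-72) = -288

-288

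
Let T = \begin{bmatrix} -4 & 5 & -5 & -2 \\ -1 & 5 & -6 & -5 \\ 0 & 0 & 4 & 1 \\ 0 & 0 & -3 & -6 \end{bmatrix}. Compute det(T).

T is block upper-triangular with a 2×2 block and a 2×2 block on the diagonal, so its determinant equals the product of the determinants of the diagonal blocks.
det of the 2×2 block = -15
det of the 2×2 block = -21
det = (-15)·(-21) = 315

The determinant is 315.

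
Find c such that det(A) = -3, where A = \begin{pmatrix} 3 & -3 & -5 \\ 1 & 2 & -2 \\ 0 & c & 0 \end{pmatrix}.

-3

Expanding along the column containing c, det(A) is linear in c: det(A) = (1)·c + (0).
Set (1)·c + (0) = -3  ⇒  (1)·c = -3  ⇒  c = -3.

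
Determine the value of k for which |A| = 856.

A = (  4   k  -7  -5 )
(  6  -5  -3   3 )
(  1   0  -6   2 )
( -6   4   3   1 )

6

Expanding along the column containing k, det(A) is linear in k: det(A) = (132)·k + (64).
Set (132)·k + (64) = 856  ⇒  (132)·k = 792  ⇒  k = 6.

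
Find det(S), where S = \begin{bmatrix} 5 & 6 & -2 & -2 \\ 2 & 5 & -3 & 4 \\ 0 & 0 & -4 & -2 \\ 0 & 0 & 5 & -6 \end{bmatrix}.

442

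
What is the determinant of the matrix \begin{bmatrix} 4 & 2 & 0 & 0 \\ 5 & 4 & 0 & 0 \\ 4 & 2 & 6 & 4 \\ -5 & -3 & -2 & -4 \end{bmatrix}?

The matrix is block lower-triangular with a 2×2 block and a 2×2 block on the diagonal, so its determinant equals the product of the determinants of the diagonal blocks.
det of the 2×2 block = 6
det of the 2×2 block = -16
det = (6)·(-16) = -96

-96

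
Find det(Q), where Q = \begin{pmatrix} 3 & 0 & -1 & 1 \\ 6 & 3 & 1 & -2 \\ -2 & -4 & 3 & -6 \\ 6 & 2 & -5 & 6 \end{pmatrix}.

-100

Expand along row 1 (it has 1 zero):
  + (3) · M_11   where M_11 = det([3 1 -2; -4 3 -6; 2 -5 6]) = -52
  + (-1) · M_13   where M_13 = det([6 3 -2; -2 -4 -6; 6 2 6]) = -184
  − (1) · M_14   where M_14 = det([6 3 1; -2 -4 3; 6 2 -5]) = 128
det = (+1)·(3)·(-52) + (+1)·(-1)·(-184) + (-1)·(1)·(128) = -100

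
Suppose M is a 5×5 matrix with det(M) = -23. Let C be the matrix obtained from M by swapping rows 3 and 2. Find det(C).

23

Swapping two rows multiplies the determinant by −1.
det(C) = (-1)·(-23) = 23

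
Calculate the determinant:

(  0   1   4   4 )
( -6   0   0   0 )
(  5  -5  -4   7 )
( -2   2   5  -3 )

-570

Expand along row 2 (it has 3 zeros):
  − (-6) · M_21   where M_21 = det([1 4 4; -5 -4 7; 2 5 -3]) = -95
det = (-1)·(-6)·(-95) = -570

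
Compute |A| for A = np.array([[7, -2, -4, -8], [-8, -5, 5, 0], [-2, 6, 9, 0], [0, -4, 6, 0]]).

Expand along column 4 (it has 3 zeros):
  − (-8) · M_14   where M_14 = det([-8 -5 5; -2 6 9; 0 -4 6]) = -596
det = (-1)·(-8)·(-596) = -4768

|A| = -4768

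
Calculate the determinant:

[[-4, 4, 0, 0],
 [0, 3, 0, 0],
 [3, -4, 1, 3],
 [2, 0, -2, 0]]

The matrix is block lower-triangular with a 2×2 block and a 2×2 block on the diagonal, so its determinant equals the product of the determinants of the diagonal blocks.
det of the 2×2 block = -12
det of the 2×2 block = 6
det = (-12)·(6) = -72

-72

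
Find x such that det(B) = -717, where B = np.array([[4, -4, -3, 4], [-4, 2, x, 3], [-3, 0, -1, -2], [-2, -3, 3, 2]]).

Expanding along the column containing x, det(B) is linear in x: det(B) = (28)·x + (-549).
Set (28)·x + (-549) = -717  ⇒  (28)·x = -168  ⇒  x = -6.

-6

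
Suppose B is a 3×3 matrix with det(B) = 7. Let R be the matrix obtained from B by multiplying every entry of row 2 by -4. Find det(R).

Scaling one row by -4 multiplies the determinant by -4.
det(R) = (-4)·(7) = -28

det(R) = -28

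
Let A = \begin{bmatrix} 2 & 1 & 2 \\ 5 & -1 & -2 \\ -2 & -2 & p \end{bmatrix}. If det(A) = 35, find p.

p = -9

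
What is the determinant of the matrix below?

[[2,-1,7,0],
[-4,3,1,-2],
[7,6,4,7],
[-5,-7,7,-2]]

Expand along row 1 (it has 1 zero):
  + (2) · M_11   where M_11 = det([3 1 -2; 6 4 7; -7 7 -2]) = -348
  − (-1) · M_12   where M_12 = det([-4 1 -2; 7 4 7; -5 7 -2]) = 69
  + (7) · M_13   where M_13 = det([-4 3 -2; 7 6 7; -5 -7 -2]) = -173
det = (+1)·(2)·(-348) + (-1)·(-1)·(69) + (+1)·(7)·(-173) = -1838

The determinant is -1838.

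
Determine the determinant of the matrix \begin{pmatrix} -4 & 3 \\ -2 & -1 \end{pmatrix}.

The determinant is 10.

det = (-4)·(-1) − 3·(-2) = 4 − (-6) = 10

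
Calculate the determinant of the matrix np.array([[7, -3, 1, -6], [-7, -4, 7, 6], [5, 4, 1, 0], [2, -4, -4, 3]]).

-3342

Expand along row 3 (it has 1 zero):
  + (5) · M_31   where M_31 = det([-3 1 -6; -4 7 6; -4 -4 3]) = -411
  − (4) · M_32   where M_32 = det([7 1 -6; -7 7 6; 2 -4 3]) = 264
  + (1) · M_33   where M_33 = det([7 -3 -6; -7 -4 6; 2 -4 3]) = -231
det = (+1)·(5)·(-411) + (-1)·(4)·(264) + (+1)·(1)·(-231) = -3342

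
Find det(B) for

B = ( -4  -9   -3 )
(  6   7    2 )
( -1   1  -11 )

-299

Expand along column 1:
  + (-4) · |7 2; 1 -11| = (-4)·(-77 − 2) = 316
  − 6 · |-9 -3; 1 -11| = −6·(99 − (-3)) = -612
  + (-1) · |-9 -3; 7 2| = (-1)·(-18 − (-21)) = -3
Sum: (316) + (-612) + (-3) = -299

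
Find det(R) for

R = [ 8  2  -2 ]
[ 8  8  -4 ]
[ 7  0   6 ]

|R| = 344

Expand along row 3:
  + 7 · |2 -2; 8 -4| = 7·(-8 − (-16)) = 56
  + 6 · |8 2; 8 8| = 6·(64 − 16) = 288
Sum: (56) + (288) = 344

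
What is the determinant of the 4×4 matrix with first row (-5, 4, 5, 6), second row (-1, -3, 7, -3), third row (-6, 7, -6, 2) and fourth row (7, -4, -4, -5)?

Expand along row 1:
  + (-5) · M_11   where M_11 = det([-3 7 -3; 7 -6 2; -4 -4 -5]) = 231
  − (4) · M_12   where M_12 = det([-1 7 -3; -6 -6 2; 7 -4 -5]) = -348
  + (5) · M_13   where M_13 = det([-1 -3 -3; -6 7 2; 7 -4 -5]) = 150
  − (6) · M_14   where M_14 = det([-1 -3 7; -6 7 -6; 7 -4 -4]) = 75
det = (+1)·(-5)·(231) + (-1)·(4)·(-348) + (+1)·(5)·(150) + (-1)·(6)·(75) = 537

The determinant is 537.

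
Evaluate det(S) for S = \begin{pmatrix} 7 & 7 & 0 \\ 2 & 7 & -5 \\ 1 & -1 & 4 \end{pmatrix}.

70

Expand along column 3:
  − (-5) · |7 7; 1 -1| = −(-5)·(-7 − 7) = -70
  + 4 · |7 7; 2 7| = 4·(49 − 14) = 140
Sum: (-70) + (140) = 70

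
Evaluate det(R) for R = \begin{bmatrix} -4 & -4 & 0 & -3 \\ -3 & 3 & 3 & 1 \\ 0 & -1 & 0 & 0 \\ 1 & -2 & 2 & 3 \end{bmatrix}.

Expand along row 3 (it has 3 zeros):
  − (-1) · M_32   where M_32 = det([-4 0 -3; -3 3 1; 1 2 3]) = -1
det = (-1)·(-1)·(-1) = -1

The determinant is -1.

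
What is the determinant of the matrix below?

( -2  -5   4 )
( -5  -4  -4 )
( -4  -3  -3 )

The determinant is -9.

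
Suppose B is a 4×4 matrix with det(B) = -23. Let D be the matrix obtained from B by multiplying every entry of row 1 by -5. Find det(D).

115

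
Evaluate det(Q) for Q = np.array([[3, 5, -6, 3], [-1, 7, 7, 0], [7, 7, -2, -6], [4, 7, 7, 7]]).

Expand along row 2 (it has 1 zero):
  − (-1) · M_21   where M_21 = det([5 -6 3; 7 -2 -6; 7 7 7]) = 875
  + (7) · M_22   where M_22 = det([3 -6 3; 7 -2 -6; 4 7 7]) = 693
  − (7) · M_23   where M_23 = det([3 5 3; 7 7 -6; 4 7 7]) = -29
det = (-1)·(-1)·(875) + (+1)·(7)·(693) + (-1)·(7)·(-29) = 5929

|Q| = 5929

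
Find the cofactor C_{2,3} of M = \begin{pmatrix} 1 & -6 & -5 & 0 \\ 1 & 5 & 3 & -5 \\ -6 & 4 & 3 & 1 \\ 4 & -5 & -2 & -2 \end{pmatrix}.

Delete row 2 and column 3; the remaining 3×3 submatrix is [1 -6 0; -6 4 1; 4 -5 -2].
Its determinant is 45.
The cofactor carries sign (−1)^(2+3) = −1, so C_{2,3} = −(45) = -45.

-45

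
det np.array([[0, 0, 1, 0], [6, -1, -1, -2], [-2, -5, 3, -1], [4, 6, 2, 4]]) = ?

-104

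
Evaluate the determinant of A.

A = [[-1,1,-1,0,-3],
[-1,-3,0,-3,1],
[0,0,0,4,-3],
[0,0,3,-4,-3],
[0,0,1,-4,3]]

|A| = -96

A is block upper-triangular with a 2×2 block and a 3×3 block on the diagonal, so its determinant equals the product of the determinants of the diagonal blocks.
det of the 2×2 block = 4
det of the 3×3 block = -24
det = (4)·(-24) = -96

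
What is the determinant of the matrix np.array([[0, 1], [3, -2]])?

-3

det = 0·(-2) − 1·3 = 0 − 3 = -3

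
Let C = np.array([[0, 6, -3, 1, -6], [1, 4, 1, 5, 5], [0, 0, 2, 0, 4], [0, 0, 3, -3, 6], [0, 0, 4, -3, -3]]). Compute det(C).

-396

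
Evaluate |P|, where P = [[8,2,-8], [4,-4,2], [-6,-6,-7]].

det(P) = 736

Expand along row 1:
  + 8 · |-4 2; -6 -7| = 8·(28 − (-12)) = 320
  − 2 · |4 2; -6 -7| = −2·(-28 − (-12)) = 32
  + (-8) · |4 -4; -6 -6| = (-8)·(-24 − 24) = 384
Sum: (320) + (32) + (384) = 736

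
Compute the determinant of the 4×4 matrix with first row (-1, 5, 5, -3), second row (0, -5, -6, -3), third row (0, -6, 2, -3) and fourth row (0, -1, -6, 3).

The determinant is 180.

Expand along column 1 (it has 3 zeros):
  + (-1) · M_11   where M_11 = det([-5 -6 -3; -6 2 -3; -1 -6 3]) = -180
det = (+1)·(-1)·(-180) = 180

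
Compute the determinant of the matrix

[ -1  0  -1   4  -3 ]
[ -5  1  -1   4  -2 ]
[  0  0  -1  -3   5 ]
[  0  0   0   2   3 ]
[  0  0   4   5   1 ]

The determinant is 63.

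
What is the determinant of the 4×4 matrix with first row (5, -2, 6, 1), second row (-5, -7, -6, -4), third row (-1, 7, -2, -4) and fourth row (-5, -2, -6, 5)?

264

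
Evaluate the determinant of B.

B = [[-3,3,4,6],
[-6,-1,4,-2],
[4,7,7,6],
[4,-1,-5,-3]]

Expand along row 1:
  + (-3) · M_11   where M_11 = det([-1 4 -2; 7 7 6; -1 -5 -3]) = 107
  − (3) · M_12   where M_12 = det([-6 4 -2; 4 7 6; 4 -5 -3]) = 186
  + (4) · M_13   where M_13 = det([-6 -1 -2; 4 7 6; 4 -1 -3]) = 118
  − (6) · M_14   where M_14 = det([-6 -1 4; 4 7 7; 4 -1 -5]) = -8
det = (+1)·(-3)·(107) + (-1)·(3)·(186) + (+1)·(4)·(118) + (-1)·(6)·(-8) = -359

-359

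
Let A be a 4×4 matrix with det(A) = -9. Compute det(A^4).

det(A^4) = (det A)^4 = (-9)^4 = 6561

The determinant is 6561.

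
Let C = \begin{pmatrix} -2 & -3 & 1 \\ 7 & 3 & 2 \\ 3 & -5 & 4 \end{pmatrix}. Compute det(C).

-22

Expand along row 1:
  + (-2) · |3 2; -5 4| = (-2)·(12 − (-10)) = -44
  − (-3) · |7 2; 3 4| = −(-3)·(28 − 6) = 66
  + 1 · |7 3; 3 -5| = 1·(-35 − 9) = -44
Sum: (-44) + (66) + (-44) = -22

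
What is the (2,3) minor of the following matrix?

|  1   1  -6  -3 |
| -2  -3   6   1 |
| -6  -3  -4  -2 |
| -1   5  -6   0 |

Delete row 2 and column 3; the remaining 3×3 submatrix is [1 1 -3; -6 -3 -2; -1 5 0].
Its determinant is 111.

111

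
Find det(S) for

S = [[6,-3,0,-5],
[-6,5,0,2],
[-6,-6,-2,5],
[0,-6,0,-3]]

Expand along column 3 (it has 3 zeros):
  + (-2) · M_33   where M_33 = det([6 -3 -5; -6 5 2; 0 -6 -3]) = -144
det = (+1)·(-2)·(-144) = 288

|S| = 288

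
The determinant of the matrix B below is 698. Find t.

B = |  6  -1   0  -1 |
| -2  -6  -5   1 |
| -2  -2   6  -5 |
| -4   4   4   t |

-3

Expanding along the row containing t, det(B) is linear in t: det(B) = (-298)·t + (-196).
Set (-298)·t + (-196) = 698  ⇒  (-298)·t = 894  ⇒  t = -3.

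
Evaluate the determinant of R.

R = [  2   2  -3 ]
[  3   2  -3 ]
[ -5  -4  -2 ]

The determinant is 16.

Expand along row 1:
  + 2 · |2 -3; -4 -2| = 2·(-4 − 12) = -32
  − 2 · |3 -3; -5 -2| = −2·(-6 − 15) = 42
  + (-3) · |3 2; -5 -4| = (-3)·(-12 − (-10)) = 6
Sum: (-32) + (42) + (6) = 16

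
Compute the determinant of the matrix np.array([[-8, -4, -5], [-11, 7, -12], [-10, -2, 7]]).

The determinant is -1448.

Expand along row 1:
  + (-8) · |7 -12; -2 7| = (-8)·(49 − 24) = -200
  − (-4) · |-11 -12; -10 7| = −(-4)·(-77 − 120) = -788
  + (-5) · |-11 7; -10 -2| = (-5)·(22 − (-70)) = -460
Sum: (-200) + (-788) + (-460) = -1448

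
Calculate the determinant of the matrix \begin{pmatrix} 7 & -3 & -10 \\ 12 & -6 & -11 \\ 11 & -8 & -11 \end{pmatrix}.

Expand along column 1:
  + 7 · |-6 -11; -8 -11| = 7·(66 − 88) = -154
  − 12 · |-3 -10; -8 -11| = −12·(33 − 80) = 564
  + 11 · |-3 -10; -6 -11| = 11·(33 − 60) = -297
Sum: (-154) + (564) + (-297) = 113

113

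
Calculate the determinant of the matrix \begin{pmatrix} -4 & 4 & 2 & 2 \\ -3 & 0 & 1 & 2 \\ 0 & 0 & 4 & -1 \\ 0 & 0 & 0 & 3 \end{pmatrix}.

The matrix is block upper-triangular with a 2×2 block and a 2×2 block on the diagonal, so its determinant equals the product of the determinants of the diagonal blocks.
det of the 2×2 block = 12
det of the 2×2 block = 12
det = (12)·(12) = 144

The determinant is 144.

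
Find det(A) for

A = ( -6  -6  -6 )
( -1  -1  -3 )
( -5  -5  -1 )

Expand along row 1:
  + (-6) · |-1 -3; -5 -1| = (-6)·(1 − 15) = 84
  − (-6) · |-1 -3; -5 -1| = −(-6)·(1 − 15) = -84
  + (-6) · |-1 -1; -5 -5| = (-6)·(5 − 5) = 0
Sum: (84) + (-84) + (0) = 0

det(A) = 0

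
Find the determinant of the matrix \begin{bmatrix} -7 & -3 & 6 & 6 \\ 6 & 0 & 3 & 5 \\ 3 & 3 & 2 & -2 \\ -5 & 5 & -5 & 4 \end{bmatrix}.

Expand along row 2 (it has 1 zero):
  − (6) · M_21   where M_21 = det([-3 6 6; 3 2 -2; 5 -5 4]) = -276
  − (3) · M_23   where M_23 = det([-7 -3 6; 3 3 -2; -5 5 4]) = 32
  + (5) · M_24   where M_24 = det([-7 -3 6; 3 3 2; -5 5 -5]) = 340
det = (-1)·(6)·(-276) + (-1)·(3)·(32) + (+1)·(5)·(340) = 3260

3260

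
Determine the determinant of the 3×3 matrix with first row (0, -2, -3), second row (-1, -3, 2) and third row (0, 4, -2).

Expand along column 1:
  − (-1) · |-2 -3; 4 -2| = −(-1)·(4 − (-12)) = 16

16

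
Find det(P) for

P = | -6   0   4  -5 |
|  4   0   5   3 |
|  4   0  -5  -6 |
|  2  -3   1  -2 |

|P| = -1302

Expand along column 2 (it has 3 zeros):
  + (-3) · M_42   where M_42 = det([-6 4 -5; 4 5 3; 4 -5 -6]) = 434
det = (+1)·(-3)·(434) = -1302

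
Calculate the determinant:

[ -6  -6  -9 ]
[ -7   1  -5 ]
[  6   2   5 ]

60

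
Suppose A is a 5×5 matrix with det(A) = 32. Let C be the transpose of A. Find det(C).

32

det(Aᵀ) = det(A).
det(C) = (1)·(32) = 32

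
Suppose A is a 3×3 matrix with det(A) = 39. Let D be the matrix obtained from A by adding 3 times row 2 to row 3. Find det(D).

Adding a multiple of one row to another leaves the determinant unchanged.
det(D) = (1)·(39) = 39

det(D) = 39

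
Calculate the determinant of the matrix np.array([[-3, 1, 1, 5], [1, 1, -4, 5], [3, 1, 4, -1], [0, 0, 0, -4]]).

Expand along row 4 (it has 3 zeros):
  + (-4) · M_44   where M_44 = det([-3 1 1; 1 1 -4; 3 1 4]) = -42
det = (+1)·(-4)·(-42) = 168

168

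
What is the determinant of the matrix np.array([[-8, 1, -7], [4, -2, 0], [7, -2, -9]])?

-150

Expand along row 2:
  − 4 · |1 -7; -2 -9| = −4·(-9 − 14) = 92
  + (-2) · |-8 -7; 7 -9| = (-2)·(72 − (-49)) = -242
Sum: (92) + (-242) = -150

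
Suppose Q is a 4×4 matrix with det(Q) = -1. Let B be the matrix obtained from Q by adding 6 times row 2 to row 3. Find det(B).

det(B) = -1

Adding a multiple of one row to another leaves the determinant unchanged.
det(B) = (1)·(-1) = -1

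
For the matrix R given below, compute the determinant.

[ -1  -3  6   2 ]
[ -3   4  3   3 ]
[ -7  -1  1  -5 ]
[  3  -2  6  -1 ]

Expand along row 1:
  + (-1) · M_11   where M_11 = det([4 3 3; -1 1 -5; -2 6 -1]) = 131
  − (-3) · M_12   where M_12 = det([-3 3 3; -7 1 -5; 3 6 -1]) = -288
  + (6) · M_13   where M_13 = det([-3 4 3; -7 -1 -5; 3 -2 -1]) = -10
  − (2) · M_14   where M_14 = det([-3 4 3; -7 -1 1; 3 -2 6]) = 243
det = (+1)·(-1)·(131) + (-1)·(-3)·(-288) + (+1)·(6)·(-10) + (-1)·(2)·(243) = -1541

-1541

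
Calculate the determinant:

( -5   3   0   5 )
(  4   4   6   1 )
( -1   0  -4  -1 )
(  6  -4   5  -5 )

-119

Expand along row 1 (it has 1 zero):
  + (-5) · M_11   where M_11 = det([4 6 1; 0 -4 -1; -4 5 -5]) = 108
  − (3) · M_12   where M_12 = det([4 6 1; -1 -4 -1; 6 5 -5]) = 53
  − (5) · M_14   where M_14 = det([4 4 6; -1 0 -4; 6 -4 5]) = -116
det = (+1)·(-5)·(108) + (-1)·(3)·(53) + (-1)·(5)·(-116) = -119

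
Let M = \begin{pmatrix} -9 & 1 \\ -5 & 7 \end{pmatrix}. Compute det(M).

det(M) = -58

det(M) = (-9)·7 − 1·(-5) = -63 − (-5) = -58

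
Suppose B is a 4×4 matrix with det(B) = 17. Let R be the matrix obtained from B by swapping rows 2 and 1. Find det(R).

-17

Swapping two rows multiplies the determinant by −1.
det(R) = (-1)·(17) = -17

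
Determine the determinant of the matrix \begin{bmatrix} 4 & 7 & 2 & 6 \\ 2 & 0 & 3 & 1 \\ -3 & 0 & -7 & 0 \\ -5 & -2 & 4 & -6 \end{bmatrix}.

Expand along row 3 (it has 2 zeros):
  + (-3) · M_31   where M_31 = det([7 2 6; 0 3 1; -2 4 -6]) = -122
  + (-7) · M_33   where M_33 = det([4 7 6; 2 0 1; -5 -2 -6]) = 33
det = (+1)·(-3)·(-122) + (+1)·(-7)·(33) = 135

135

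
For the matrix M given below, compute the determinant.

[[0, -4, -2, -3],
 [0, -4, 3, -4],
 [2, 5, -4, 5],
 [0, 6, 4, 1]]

Expand along column 1 (it has 3 zeros):
  + (2) · M_31   where M_31 = det([-4 -2 -3; -4 3 -4; 6 4 1]) = 66
det = (+1)·(2)·(66) = 132

|M| = 132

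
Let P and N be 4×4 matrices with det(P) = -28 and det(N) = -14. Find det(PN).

det(PN) = det(P)·det(N) = (-28)·(-14) = 392

det(PN) = 392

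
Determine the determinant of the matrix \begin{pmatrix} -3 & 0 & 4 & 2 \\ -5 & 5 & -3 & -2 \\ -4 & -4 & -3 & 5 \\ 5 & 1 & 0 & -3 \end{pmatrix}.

88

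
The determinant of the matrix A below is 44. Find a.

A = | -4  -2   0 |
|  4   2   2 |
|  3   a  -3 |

7

Expanding along the row containing a, det(A) is linear in a: det(A) = (8)·a + (-12).
Set (8)·a + (-12) = 44  ⇒  (8)·a = 56  ⇒  a = 7.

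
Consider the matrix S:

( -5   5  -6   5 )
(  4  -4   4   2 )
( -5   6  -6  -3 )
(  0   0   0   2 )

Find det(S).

Expand along row 4 (it has 3 zeros):
  + (2) · M_44   where M_44 = det([-5 5 -6; 4 -4 4; -5 6 -6]) = -4
det = (+1)·(2)·(-4) = -8

|S| = -8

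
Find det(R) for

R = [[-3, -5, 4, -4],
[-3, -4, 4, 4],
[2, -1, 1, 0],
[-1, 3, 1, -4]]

Expand along row 3 (it has 1 zero):
  + (2) · M_31   where M_31 = det([-5 4 -4; -4 4 4; 3 1 -4]) = 148
  − (-1) · M_32   where M_32 = det([-3 4 -4; -3 4 4; -1 1 -4]) = -8
  + (1) · M_33   where M_33 = det([-3 -5 -4; -3 -4 4; -1 3 -4]) = 120
det = (+1)·(2)·(148) + (-1)·(-1)·(-8) + (+1)·(1)·(120) = 408

|R| = 408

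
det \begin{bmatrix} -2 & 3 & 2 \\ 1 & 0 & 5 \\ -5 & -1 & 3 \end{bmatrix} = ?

Expand along column 2:
  − 3 · |1 5; -5 3| = −3·(3 − (-25)) = -84
  − (-1) · |-2 2; 1 5| = −(-1)·(-10 − 2) = -12
Sum: (-84) + (-12) = -96

-96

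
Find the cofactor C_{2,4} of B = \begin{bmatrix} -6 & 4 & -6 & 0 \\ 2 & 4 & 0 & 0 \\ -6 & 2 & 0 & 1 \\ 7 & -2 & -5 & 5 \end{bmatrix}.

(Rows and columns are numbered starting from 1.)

Delete row 2 and column 4; the remaining 3×3 submatrix is [-6 4 -6; -6 2 0; 7 -2 -5].
Its determinant is -48.
The cofactor carries sign (−1)^(2+4) = +1, so C_{2,4} = +(-48) = -48.

The cofactor is -48.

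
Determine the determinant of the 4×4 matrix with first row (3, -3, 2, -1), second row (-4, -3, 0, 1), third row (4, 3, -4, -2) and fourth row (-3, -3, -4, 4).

The determinant is 366.

Expand along row 2 (it has 1 zero):
  − (-4) · M_21   where M_21 = det([-3 2 -1; 3 -4 -2; -3 -4 4]) = 84
  + (-3) · M_22   where M_22 = det([3 2 -1; 4 -4 -2; -3 -4 4]) = -64
  + (1) · M_24   where M_24 = det([3 -3 2; 4 3 -4; -3 -3 -4]) = -162
det = (-1)·(-4)·(84) + (+1)·(-3)·(-64) + (+1)·(1)·(-162) = 366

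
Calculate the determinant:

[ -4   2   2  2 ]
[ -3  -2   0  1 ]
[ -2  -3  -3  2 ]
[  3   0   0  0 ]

Expand along row 4 (it has 3 zeros):
  − (3) · M_41   where M_41 = det([2 2 2; -2 0 1; -3 -3 2]) = 20
det = (-1)·(3)·(20) = -60

-60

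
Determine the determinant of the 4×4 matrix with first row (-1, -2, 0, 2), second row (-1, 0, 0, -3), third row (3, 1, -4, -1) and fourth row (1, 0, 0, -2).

-40

Expand along column 3 (it has 3 zeros):
  + (-4) · M_33   where M_33 = det([-1 -2 2; -1 0 -3; 1 0 -2]) = 10
det = (+1)·(-4)·(10) = -40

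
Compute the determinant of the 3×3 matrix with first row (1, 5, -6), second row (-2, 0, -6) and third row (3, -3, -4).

The determinant is -184.

Expand along row 2:
  − (-2) · |5 -6; -3 -4| = −(-2)·(-20 − 18) = -76
  − (-6) · |1 5; 3 -3| = −(-6)·(-3 − 15) = -108
Sum: (-76) + (-108) = -184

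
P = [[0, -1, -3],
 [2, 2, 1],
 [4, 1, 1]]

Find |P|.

Expand along row 1:
  − (-1) · |2 1; 4 1| = −(-1)·(2 − 4) = -2
  + (-3) · |2 2; 4 1| = (-3)·(2 − 8) = 18
Sum: (-2) + (18) = 16

16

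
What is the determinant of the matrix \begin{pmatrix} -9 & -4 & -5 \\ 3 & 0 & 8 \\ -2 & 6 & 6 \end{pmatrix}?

478

Expand along column 2:
  − (-4) · |3 8; -2 6| = −(-4)·(18 − (-16)) = 136
  − 6 · |-9 -5; 3 8| = −6·(-72 − (-15)) = 342
Sum: (136) + (342) = 478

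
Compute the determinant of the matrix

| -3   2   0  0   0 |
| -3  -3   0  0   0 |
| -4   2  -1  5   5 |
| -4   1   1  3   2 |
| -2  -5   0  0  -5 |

The determinant is 600.

The matrix is block lower-triangular with a 2×2 block and a 3×3 block on the diagonal, so its determinant equals the product of the determinants of the diagonal blocks.
det of the 2×2 block = 15
det of the 3×3 block = 40
det = (15)·(40) = 600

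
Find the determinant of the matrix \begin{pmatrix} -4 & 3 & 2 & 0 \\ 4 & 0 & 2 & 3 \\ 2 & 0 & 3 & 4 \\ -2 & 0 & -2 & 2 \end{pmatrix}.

The determinant is -114.

Expand along column 2 (it has 3 zeros):
  − (3) · M_12   where M_12 = det([4 2 3; 2 3 4; -2 -2 2]) = 38
det = (-1)·(3)·(38) = -114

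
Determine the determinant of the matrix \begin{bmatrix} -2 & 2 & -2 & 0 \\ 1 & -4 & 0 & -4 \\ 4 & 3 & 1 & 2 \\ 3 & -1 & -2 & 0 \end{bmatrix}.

Expand along column 4 (it has 2 zeros):
  + (-4) · M_24   where M_24 = det([-2 2 -2; 4 3 1; 3 -1 -2]) = 58
  − (2) · M_34   where M_34 = det([-2 2 -2; 1 -4 0; 3 -1 -2]) = -34
det = (+1)·(-4)·(58) + (-1)·(2)·(-34) = -164

-164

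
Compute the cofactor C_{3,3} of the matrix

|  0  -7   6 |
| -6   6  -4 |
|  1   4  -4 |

Delete row 3 and column 3; the remaining 2×2 submatrix is [0 -7; -6 6].
Its determinant is 0·6 − (-7)·(-6) = -42.
The cofactor carries sign (−1)^(3+3) = +1, so C_{3,3} = +(-42) = -42.

-42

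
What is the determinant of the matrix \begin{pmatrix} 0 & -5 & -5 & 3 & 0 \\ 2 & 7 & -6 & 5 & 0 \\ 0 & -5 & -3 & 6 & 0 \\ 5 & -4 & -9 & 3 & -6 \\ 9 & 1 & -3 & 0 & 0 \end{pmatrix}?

Expand along column 5 (it has 4 zeros):
  − (-6) · M_45   where M_45 = det([0 -5 -5 3; 2 7 -6 5; 0 -5 -3 6; 9 1 -3 0]) = -2451
det = (-1)·(-6)·(-2451) = -14706

The determinant is -14706.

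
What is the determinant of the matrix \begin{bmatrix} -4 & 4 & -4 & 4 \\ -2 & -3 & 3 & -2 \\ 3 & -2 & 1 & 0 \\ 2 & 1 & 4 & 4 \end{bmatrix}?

Expand along row 3 (it has 1 zero):
  + (3) · M_31   where M_31 = det([4 -4 4; -3 3 -2; 1 4 4]) = -20
  − (-2) · M_32   where M_32 = det([-4 -4 4; -2 3 -2; 2 4 4]) = -152
  + (1) · M_33   where M_33 = det([-4 4 4; -2 -3 -2; 2 1 4]) = 72
det = (+1)·(3)·(-20) + (-1)·(-2)·(-152) + (+1)·(1)·(72) = -292

-292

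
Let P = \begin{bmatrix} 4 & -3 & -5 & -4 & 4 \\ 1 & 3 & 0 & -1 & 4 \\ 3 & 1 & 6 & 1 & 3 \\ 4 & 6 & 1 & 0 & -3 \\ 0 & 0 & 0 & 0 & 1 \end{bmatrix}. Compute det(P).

340

Expand along row 5 (it has 4 zeros):
  + (1) · M_55   where M_55 = det([4 -3 -5 -4; 1 3 0 -1; 3 1 6 1; 4 6 1 0]) = 340
det = (+1)·(1)·(340) = 340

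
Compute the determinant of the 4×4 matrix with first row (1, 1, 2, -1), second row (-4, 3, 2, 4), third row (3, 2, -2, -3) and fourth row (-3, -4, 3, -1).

184

Expand along row 1:
  + (1) · M_11   where M_11 = det([3 2 4; 2 -2 -3; -4 3 -1]) = 53
  − (1) · M_12   where M_12 = det([-4 2 4; 3 -2 -3; -3 3 -1]) = -8
  + (2) · M_13   where M_13 = det([-4 3 4; 3 2 -3; -3 -4 -1]) = 68
  − (-1) · M_14   where M_14 = det([-4 3 2; 3 2 -2; -3 -4 3]) = -13
det = (+1)·(1)·(53) + (-1)·(1)·(-8) + (+1)·(2)·(68) + (-1)·(-1)·(-13) = 184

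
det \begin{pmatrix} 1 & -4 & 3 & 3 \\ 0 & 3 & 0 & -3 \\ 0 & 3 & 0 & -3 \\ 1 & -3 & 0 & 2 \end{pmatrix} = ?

The determinant is 0.

Expand along column 3 (it has 3 zeros):
  + (3) · M_13   where M_13 = det([0 3 -3; 0 3 -3; 1 -3 2]) = 0
det = (+1)·(3)·(0) = 0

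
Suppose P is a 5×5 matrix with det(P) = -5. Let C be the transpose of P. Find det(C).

det(Pᵀ) = det(P).
det(C) = (1)·(-5) = -5

-5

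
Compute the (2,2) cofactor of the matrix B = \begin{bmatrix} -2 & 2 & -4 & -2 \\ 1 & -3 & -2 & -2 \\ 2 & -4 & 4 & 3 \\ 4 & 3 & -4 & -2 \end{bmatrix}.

-24

Delete row 2 and column 2; the remaining 3×3 submatrix is [-2 -4 -2; 2 4 3; 4 -4 -2].
Its determinant is -24.
The cofactor carries sign (−1)^(2+2) = +1, so C_{2,2} = +(-24) = -24.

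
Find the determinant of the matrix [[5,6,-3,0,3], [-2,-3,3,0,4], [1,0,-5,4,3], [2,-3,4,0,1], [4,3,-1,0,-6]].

912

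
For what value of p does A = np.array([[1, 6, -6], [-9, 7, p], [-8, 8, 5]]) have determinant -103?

Expanding along the row containing p, det(A) is linear in p: det(A) = (-56)·p + (401).
Set (-56)·p + (401) = -103  ⇒  (-56)·p = -504  ⇒  p = 9.

p = 9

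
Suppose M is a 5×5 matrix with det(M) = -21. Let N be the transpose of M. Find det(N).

|N| = -21

det(Mᵀ) = det(M).
det(N) = (1)·(-21) = -21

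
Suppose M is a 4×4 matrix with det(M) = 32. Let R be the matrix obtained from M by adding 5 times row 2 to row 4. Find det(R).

|R| = 32

Adding a multiple of one row to another leaves the determinant unchanged.
det(R) = (1)·(32) = 32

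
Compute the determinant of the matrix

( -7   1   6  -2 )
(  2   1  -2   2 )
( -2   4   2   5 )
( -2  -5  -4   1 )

Expand along row 1:
  + (-7) · M_11   where M_11 = det([1 -2 2; 4 2 5; -5 -4 1]) = 68
  − (1) · M_12   where M_12 = det([2 -2 2; -2 2 5; -2 -4 1]) = 84
  + (6) · M_13   where M_13 = det([2 1 2; -2 4 5; -2 -5 1]) = 86
  − (-2) · M_14   where M_14 = det([2 1 -2; -2 4 2; -2 -5 -4]) = -60
det = (+1)·(-7)·(68) + (-1)·(1)·(84) + (+1)·(6)·(86) + (-1)·(-2)·(-60) = -164

-164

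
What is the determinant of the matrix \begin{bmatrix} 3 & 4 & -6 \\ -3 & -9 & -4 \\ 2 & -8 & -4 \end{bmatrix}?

Expand along row 1:
  + 3 · |-9 -4; -8 -4| = 3·(36 − 32) = 12
  − 4 · |-3 -4; 2 -4| = −4·(12 − (-8)) = -80
  + (-6) · |-3 -9; 2 -8| = (-6)·(24 − (-18)) = -252
Sum: (12) + (-80) + (-252) = -320

-320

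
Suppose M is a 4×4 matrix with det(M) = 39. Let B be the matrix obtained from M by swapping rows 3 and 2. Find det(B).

|B| = -39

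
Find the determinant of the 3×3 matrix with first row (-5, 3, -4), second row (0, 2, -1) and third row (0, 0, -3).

The matrix is upper triangular, so the determinant is the product of the diagonal entries:
det = (-5) · (2) · (-3) = 30

30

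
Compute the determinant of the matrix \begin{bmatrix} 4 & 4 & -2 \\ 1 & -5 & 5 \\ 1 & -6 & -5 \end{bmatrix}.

Expand along column 1:
  + 4 · |-5 5; -6 -5| = 4·(25 − (-30)) = 220
  − 1 · |4 -2; -6 -5| = −1·(-20 − 12) = 32
  + 1 · |4 -2; -5 5| = 1·(20 − 10) = 10
Sum: (220) + (32) + (10) = 262

The determinant is 262.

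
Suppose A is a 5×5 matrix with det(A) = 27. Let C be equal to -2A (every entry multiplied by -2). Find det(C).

For a 5×5 matrix, det(-2A) = (-2)^5·det(A) = -32·det(A).
det(C) = (-32)·(27) = -864

The determinant is -864.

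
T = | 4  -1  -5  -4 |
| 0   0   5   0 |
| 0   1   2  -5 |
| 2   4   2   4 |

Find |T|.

|T| = -570

Expand along row 2 (it has 3 zeros):
  − (5) · M_23   where M_23 = det([4 -1 -4; 0 1 -5; 2 4 4]) = 114
det = (-1)·(5)·(114) = -570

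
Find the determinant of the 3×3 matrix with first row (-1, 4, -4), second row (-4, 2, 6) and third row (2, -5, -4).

Expand along row 1:
  + (-1) · |2 6; -5 -4| = (-1)·(-8 − (-30)) = -22
  − 4 · |-4 6; 2 -4| = −4·(16 − 12) = -16
  + (-4) · |-4 2; 2 -5| = (-4)·(20 − 4) = -64
Sum: (-22) + (-16) + (-64) = -102

-102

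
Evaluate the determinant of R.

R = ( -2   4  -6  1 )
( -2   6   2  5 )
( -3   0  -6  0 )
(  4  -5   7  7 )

-1038

Expand along row 3 (it has 2 zeros):
  + (-3) · M_31   where M_31 = det([4 -6 1; 6 2 5; -5 7 7]) = 370
  + (-6) · M_33   where M_33 = det([-2 4 1; -2 6 5; 4 -5 7]) = -12
det = (+1)·(-3)·(370) + (+1)·(-6)·(-12) = -1038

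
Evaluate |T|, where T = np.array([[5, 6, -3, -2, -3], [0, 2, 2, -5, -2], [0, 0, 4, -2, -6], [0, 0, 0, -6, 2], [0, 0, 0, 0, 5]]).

-1200

T is upper triangular, so det(T) is the product of the diagonal entries:
det = (5) · (2) · (4) · (-6) · (5) = -1200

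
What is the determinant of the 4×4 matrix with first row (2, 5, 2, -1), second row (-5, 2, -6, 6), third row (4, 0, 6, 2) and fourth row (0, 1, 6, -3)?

-1252

Expand along row 3 (it has 1 zero):
  + (4) · M_31   where M_31 = det([5 2 -1; 2 -6 6; 1 6 -3]) = -84
  + (6) · M_33   where M_33 = det([2 5 -1; -5 2 6; 0 1 -3]) = -94
  − (2) · M_34   where M_34 = det([2 5 2; -5 2 -6; 0 1 6]) = 176
det = (+1)·(4)·(-84) + (+1)·(6)·(-94) + (-1)·(2)·(176) = -1252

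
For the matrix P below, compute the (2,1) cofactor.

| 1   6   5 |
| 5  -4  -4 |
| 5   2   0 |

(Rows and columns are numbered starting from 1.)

10

Delete row 2 and column 1; the remaining 2×2 submatrix is [6 5; 2 0].
Its determinant is 6·0 − 5·2 = -10.
The cofactor carries sign (−1)^(2+1) = −1, so C_{2,1} = −(-10) = 10.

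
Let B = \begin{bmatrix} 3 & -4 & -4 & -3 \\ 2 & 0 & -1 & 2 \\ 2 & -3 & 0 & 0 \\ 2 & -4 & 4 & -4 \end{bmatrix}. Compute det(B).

Expand along row 3 (it has 2 zeros):
  + (2) · M_31   where M_31 = det([-4 -4 -3; 0 -1 2; -4 4 -4]) = 60
  − (-3) · M_32   where M_32 = det([3 -4 -3; 2 -1 2; 2 4 -4]) = -90
det = (+1)·(2)·(60) + (-1)·(-3)·(-90) = -150

-150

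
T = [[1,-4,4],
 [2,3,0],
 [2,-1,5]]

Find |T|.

The determinant is 23.

Expand along row 2:
  − 2 · |-4 4; -1 5| = −2·(-20 − (-4)) = 32
  + 3 · |1 4; 2 5| = 3·(5 − 8) = -9
Sum: (32) + (-9) = 23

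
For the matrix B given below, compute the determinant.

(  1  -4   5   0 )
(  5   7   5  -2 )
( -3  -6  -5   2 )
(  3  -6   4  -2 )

Expand along row 1 (it has 1 zero):
  + (1) · M_11   where M_11 = det([7 5 -2; -6 -5 2; -6 4 -2]) = 2
  − (-4) · M_12   where M_12 = det([5 5 -2; -3 -5 2; 3 4 -2]) = 4
  + (5) · M_13   where M_13 = det([5 7 -2; -3 -6 2; 3 -6 -2]) = 48
det = (+1)·(1)·(2) + (-1)·(-4)·(4) + (+1)·(5)·(48) = 258

258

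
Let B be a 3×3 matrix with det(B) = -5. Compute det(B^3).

det(B^3) = (det B)^3 = (-5)^3 = -125

The determinant is -125.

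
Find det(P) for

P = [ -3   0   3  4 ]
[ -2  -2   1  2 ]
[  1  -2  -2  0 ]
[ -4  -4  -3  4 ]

det(P) = 60

Expand along row 1 (it has 1 zero):
  + (-3) · M_11   where M_11 = det([-2 1 2; -2 -2 0; -4 -3 4]) = 20
  + (3) · M_13   where M_13 = det([-2 -2 2; 1 -2 0; -4 -4 4]) = 0
  − (4) · M_14   where M_14 = det([-2 -2 1; 1 -2 -2; -4 -4 -3]) = -30
det = (+1)·(-3)·(20) + (+1)·(3)·(0) + (-1)·(4)·(-30) = 60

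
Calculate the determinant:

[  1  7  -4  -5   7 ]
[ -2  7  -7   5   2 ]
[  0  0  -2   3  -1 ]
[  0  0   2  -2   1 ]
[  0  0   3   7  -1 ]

The determinant is 105.

The matrix is block upper-triangular with a 2×2 block and a 3×3 block on the diagonal, so its determinant equals the product of the determinants of the diagonal blocks.
det of the 2×2 block = 21
det of the 3×3 block = 5
det = (21)·(5) = 105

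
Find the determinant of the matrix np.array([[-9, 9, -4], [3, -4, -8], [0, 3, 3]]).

Expand along row 3:
  − 3 · |-9 -4; 3 -8| = −3·(72 − (-12)) = -252
  + 3 · |-9 9; 3 -4| = 3·(36 − 27) = 27
Sum: (-252) + (27) = -225

-225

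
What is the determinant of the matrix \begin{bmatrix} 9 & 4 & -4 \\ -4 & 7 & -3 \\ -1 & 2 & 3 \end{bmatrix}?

307

Expand along row 1:
  + 9 · |7 -3; 2 3| = 9·(21 − (-6)) = 243
  − 4 · |-4 -3; -1 3| = −4·(-12 − 3) = 60
  + (-4) · |-4 7; -1 2| = (-4)·(-8 − (-7)) = 4
Sum: (243) + (60) + (4) = 307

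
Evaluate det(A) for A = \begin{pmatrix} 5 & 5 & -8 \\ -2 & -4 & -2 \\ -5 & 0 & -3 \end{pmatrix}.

det(A) = 240

Expand along column 2:
  − 5 · |-2 -2; -5 -3| = −5·(6 − 10) = 20
  + (-4) · |5 -8; -5 -3| = (-4)·(-15 − 40) = 220
Sum: (20) + (220) = 240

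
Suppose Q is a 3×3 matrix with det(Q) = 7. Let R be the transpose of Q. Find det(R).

det(Qᵀ) = det(Q).
det(R) = (1)·(7) = 7

det(R) = 7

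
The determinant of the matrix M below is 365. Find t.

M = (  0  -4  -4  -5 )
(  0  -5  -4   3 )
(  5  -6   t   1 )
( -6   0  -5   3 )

Expanding along the column containing t, det(M) is linear in t: det(M) = (222)·t + (143).
Set (222)·t + (143) = 365  ⇒  (222)·t = 222  ⇒  t = 1.

t = 1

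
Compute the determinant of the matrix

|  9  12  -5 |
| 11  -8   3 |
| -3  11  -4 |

The determinant is -74.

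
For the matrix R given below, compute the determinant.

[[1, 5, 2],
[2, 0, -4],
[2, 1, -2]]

Expand along column 2:
  − 5 · |2 -4; 2 -2| = −5·(-4 − (-8)) = -20
  − 1 · |1 2; 2 -4| = −1·(-4 − 4) = 8
Sum: (-20) + (8) = -12

|R| = -12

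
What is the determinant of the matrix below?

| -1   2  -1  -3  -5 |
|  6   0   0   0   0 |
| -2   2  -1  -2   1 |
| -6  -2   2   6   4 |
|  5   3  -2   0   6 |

-276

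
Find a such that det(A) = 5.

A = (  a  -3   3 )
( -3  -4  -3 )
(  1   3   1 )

Expanding along the column containing a, det(A) is linear in a: det(A) = (5)·a + (-15).
Set (5)·a + (-15) = 5  ⇒  (5)·a = 20  ⇒  a = 4.

a = 4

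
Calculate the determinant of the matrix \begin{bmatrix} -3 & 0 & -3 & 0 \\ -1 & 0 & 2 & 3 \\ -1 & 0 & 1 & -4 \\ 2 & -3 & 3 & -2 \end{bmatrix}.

Expand along column 2 (it has 3 zeros):
  + (-3) · M_42   where M_42 = det([-3 -3 0; -1 2 3; -1 1 -4]) = 54
det = (+1)·(-3)·(54) = -162

-162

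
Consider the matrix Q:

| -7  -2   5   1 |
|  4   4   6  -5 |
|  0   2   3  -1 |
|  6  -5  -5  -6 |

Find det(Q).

Expand along row 3 (it has 1 zero):
  − (2) · M_32   where M_32 = det([-7 5 1; 4 6 -5; 6 -5 -6]) = 341
  + (3) · M_33   where M_33 = det([-7 -2 1; 4 4 -5; 6 -5 -6]) = 311
  − (-1) · M_34   where M_34 = det([-7 -2 5; 4 4 6; 6 -5 -5]) = -402
det = (-1)·(2)·(341) + (+1)·(3)·(311) + (-1)·(-1)·(-402) = -151

det(Q) = -151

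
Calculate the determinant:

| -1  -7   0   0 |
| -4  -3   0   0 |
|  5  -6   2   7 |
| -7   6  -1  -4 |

25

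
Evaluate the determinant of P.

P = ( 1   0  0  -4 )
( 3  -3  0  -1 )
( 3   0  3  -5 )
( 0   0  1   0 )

Expand along row 4 (it has 3 zeros):
  − (1) · M_43   where M_43 = det([1 0 -4; 3 -3 -1; 3 0 -5]) = -21
det = (-1)·(1)·(-21) = 21

|P| = 21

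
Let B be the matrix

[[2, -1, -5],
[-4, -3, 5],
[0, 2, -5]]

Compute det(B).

The determinant is 70.

Expand along row 3:
  − 2 · |2 -5; -4 5| = −2·(10 − 20) = 20
  + (-5) · |2 -1; -4 -3| = (-5)·(-6 − 4) = 50
Sum: (20) + (50) = 70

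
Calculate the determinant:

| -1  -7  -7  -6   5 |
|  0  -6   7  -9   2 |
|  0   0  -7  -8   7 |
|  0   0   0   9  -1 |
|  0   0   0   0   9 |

-3402

The matrix is upper triangular, so the determinant is the product of the diagonal entries:
det = (-1) · (-6) · (-7) · (9) · (9) = -3402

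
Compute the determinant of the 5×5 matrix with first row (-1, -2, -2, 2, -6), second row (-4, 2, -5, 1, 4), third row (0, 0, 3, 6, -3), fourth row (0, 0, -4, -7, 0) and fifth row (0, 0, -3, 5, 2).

The matrix is block upper-triangular with a 2×2 block and a 3×3 block on the diagonal, so its determinant equals the product of the determinants of the diagonal blocks.
det of the 2×2 block = -10
det of the 3×3 block = 129
det = (-10)·(129) = -1290

The determinant is -1290.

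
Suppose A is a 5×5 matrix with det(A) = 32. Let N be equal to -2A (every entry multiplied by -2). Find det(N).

For a 5×5 matrix, det(-2A) = (-2)^5·det(A) = -32·det(A).
det(N) = (-32)·(32) = -1024

det(N) = -1024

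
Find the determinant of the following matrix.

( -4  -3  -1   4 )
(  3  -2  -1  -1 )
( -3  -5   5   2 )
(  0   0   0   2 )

Expand along row 4 (it has 3 zeros):
  + (2) · M_44   where M_44 = det([-4 -3 -1; 3 -2 -1; -3 -5 5]) = 117
det = (+1)·(2)·(117) = 234

The determinant is 234.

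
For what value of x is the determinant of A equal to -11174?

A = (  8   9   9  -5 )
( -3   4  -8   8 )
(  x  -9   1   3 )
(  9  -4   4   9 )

Expanding along the row containing x, det(A) is linear in x: det(A) = (-1468)·x + (2038).
Set (-1468)·x + (2038) = -11174  ⇒  (-1468)·x = -13212  ⇒  x = 9.

9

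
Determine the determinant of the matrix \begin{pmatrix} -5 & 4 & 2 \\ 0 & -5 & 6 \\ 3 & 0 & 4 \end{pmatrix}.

Expand along column 1:
  + (-5) · |-5 6; 0 4| = (-5)·(-20 − 0) = 100
  + 3 · |4 2; -5 6| = 3·(24 − (-10)) = 102
Sum: (100) + (102) = 202

The determinant is 202.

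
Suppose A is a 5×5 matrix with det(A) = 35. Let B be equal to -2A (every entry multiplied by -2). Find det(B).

For a 5×5 matrix, det(-2A) = (-2)^5·det(A) = -32·det(A).
det(B) = (-32)·(35) = -1120

|B| = -1120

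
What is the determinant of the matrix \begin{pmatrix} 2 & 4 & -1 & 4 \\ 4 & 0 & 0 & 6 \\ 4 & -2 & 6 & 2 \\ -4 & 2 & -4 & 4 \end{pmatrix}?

-640

Expand along row 2 (it has 2 zeros):
  − (4) · M_21   where M_21 = det([4 -1 4; -2 6 2; 2 -4 4]) = 100
  + (6) · M_24   where M_24 = det([2 4 -1; 4 -2 6; -4 2 -4]) = -40
det = (-1)·(4)·(100) + (+1)·(6)·(-40) = -640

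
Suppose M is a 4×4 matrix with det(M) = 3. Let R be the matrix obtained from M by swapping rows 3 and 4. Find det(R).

|R| = -3

Swapping two rows multiplies the determinant by −1.
det(R) = (-1)·(3) = -3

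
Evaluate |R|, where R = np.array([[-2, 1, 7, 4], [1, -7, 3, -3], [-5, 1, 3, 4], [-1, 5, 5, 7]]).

Expand along row 1:
  + (-2) · M_11   where M_11 = det([-7 3 -3; 1 3 4; 5 5 7]) = 62
  − (1) · M_12   where M_12 = det([1 3 -3; -5 3 4; -1 5 7]) = 160
  + (7) · M_13   where M_13 = det([1 -7 -3; -5 1 4; -1 5 7]) = -158
  − (4) · M_14   where M_14 = det([1 -7 3; -5 1 3; -1 5 5]) = -236
det = (+1)·(-2)·(62) + (-1)·(1)·(160) + (+1)·(7)·(-158) + (-1)·(4)·(-236) = -446

The determinant is -446.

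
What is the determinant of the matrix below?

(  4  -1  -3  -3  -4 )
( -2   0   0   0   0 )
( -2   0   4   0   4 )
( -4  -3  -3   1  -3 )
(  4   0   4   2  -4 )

688

Expand along row 2 (it has 4 zeros):
  − (-2) · M_21   where M_21 = det([-1 -3 -3 -4; 0 4 0 4; -3 -3 1 -3; 0 4 2 -4]) = 344
det = (-1)·(-2)·(344) = 688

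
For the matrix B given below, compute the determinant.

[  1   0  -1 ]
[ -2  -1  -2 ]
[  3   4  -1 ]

14

Expand along row 1:
  + 1 · |-1 -2; 4 -1| = 1·(1 − (-8)) = 9
  + (-1) · |-2 -1; 3 4| = (-1)·(-8 − (-3)) = 5
Sum: (9) + (5) = 14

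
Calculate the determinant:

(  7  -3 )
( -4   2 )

det = 7·2 − (-3)·(-4) = 14 − 12 = 2

The determinant is 2.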